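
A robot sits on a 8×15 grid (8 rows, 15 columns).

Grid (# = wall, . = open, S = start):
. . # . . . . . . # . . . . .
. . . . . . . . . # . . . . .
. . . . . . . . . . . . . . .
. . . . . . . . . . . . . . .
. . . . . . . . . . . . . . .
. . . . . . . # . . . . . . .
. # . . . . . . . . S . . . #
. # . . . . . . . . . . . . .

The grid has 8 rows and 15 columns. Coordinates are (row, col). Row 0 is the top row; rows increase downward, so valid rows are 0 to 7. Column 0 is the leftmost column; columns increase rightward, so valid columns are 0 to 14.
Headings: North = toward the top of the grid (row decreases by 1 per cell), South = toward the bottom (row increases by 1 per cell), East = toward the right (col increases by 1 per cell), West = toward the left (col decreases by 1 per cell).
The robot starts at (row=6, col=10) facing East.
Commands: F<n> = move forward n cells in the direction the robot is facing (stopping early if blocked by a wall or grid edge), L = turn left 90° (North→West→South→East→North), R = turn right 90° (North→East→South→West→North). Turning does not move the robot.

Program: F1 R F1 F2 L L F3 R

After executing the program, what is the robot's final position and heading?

Start: (row=6, col=10), facing East
  F1: move forward 1, now at (row=6, col=11)
  R: turn right, now facing South
  F1: move forward 1, now at (row=7, col=11)
  F2: move forward 0/2 (blocked), now at (row=7, col=11)
  L: turn left, now facing East
  L: turn left, now facing North
  F3: move forward 3, now at (row=4, col=11)
  R: turn right, now facing East
Final: (row=4, col=11), facing East

Answer: Final position: (row=4, col=11), facing East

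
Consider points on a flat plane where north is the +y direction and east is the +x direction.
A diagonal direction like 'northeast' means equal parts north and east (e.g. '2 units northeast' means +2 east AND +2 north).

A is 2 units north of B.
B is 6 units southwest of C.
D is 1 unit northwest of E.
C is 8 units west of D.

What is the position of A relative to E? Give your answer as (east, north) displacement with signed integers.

Place E at the origin (east=0, north=0).
  D is 1 unit northwest of E: delta (east=-1, north=+1); D at (east=-1, north=1).
  C is 8 units west of D: delta (east=-8, north=+0); C at (east=-9, north=1).
  B is 6 units southwest of C: delta (east=-6, north=-6); B at (east=-15, north=-5).
  A is 2 units north of B: delta (east=+0, north=+2); A at (east=-15, north=-3).
Therefore A relative to E: (east=-15, north=-3).

Answer: A is at (east=-15, north=-3) relative to E.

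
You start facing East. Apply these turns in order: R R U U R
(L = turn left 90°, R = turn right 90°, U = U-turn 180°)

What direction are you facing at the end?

Start: East
  R (right (90° clockwise)) -> South
  R (right (90° clockwise)) -> West
  U (U-turn (180°)) -> East
  U (U-turn (180°)) -> West
  R (right (90° clockwise)) -> North
Final: North

Answer: Final heading: North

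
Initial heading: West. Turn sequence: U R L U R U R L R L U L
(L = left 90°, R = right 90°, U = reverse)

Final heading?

Answer: Final heading: West

Derivation:
Start: West
  U (U-turn (180°)) -> East
  R (right (90° clockwise)) -> South
  L (left (90° counter-clockwise)) -> East
  U (U-turn (180°)) -> West
  R (right (90° clockwise)) -> North
  U (U-turn (180°)) -> South
  R (right (90° clockwise)) -> West
  L (left (90° counter-clockwise)) -> South
  R (right (90° clockwise)) -> West
  L (left (90° counter-clockwise)) -> South
  U (U-turn (180°)) -> North
  L (left (90° counter-clockwise)) -> West
Final: West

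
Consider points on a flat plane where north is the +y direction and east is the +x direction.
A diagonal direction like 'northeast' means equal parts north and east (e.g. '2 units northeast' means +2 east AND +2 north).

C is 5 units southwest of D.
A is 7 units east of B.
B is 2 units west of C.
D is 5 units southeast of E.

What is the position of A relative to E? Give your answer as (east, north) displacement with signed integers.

Place E at the origin (east=0, north=0).
  D is 5 units southeast of E: delta (east=+5, north=-5); D at (east=5, north=-5).
  C is 5 units southwest of D: delta (east=-5, north=-5); C at (east=0, north=-10).
  B is 2 units west of C: delta (east=-2, north=+0); B at (east=-2, north=-10).
  A is 7 units east of B: delta (east=+7, north=+0); A at (east=5, north=-10).
Therefore A relative to E: (east=5, north=-10).

Answer: A is at (east=5, north=-10) relative to E.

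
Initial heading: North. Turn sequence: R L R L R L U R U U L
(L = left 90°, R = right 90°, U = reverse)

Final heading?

Start: North
  R (right (90° clockwise)) -> East
  L (left (90° counter-clockwise)) -> North
  R (right (90° clockwise)) -> East
  L (left (90° counter-clockwise)) -> North
  R (right (90° clockwise)) -> East
  L (left (90° counter-clockwise)) -> North
  U (U-turn (180°)) -> South
  R (right (90° clockwise)) -> West
  U (U-turn (180°)) -> East
  U (U-turn (180°)) -> West
  L (left (90° counter-clockwise)) -> South
Final: South

Answer: Final heading: South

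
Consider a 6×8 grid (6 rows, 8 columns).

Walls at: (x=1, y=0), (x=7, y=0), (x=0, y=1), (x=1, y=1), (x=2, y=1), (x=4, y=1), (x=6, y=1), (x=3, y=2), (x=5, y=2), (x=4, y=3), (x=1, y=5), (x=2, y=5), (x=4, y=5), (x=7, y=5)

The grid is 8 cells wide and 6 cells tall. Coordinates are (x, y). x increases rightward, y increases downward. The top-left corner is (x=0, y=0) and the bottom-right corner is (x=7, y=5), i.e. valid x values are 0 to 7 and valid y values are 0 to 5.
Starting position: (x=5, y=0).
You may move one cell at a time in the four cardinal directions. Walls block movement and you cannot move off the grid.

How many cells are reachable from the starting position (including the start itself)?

BFS flood-fill from (x=5, y=0):
  Distance 0: (x=5, y=0)
  Distance 1: (x=4, y=0), (x=6, y=0), (x=5, y=1)
  Distance 2: (x=3, y=0)
  Distance 3: (x=2, y=0), (x=3, y=1)
Total reachable: 7 (grid has 34 open cells total)

Answer: Reachable cells: 7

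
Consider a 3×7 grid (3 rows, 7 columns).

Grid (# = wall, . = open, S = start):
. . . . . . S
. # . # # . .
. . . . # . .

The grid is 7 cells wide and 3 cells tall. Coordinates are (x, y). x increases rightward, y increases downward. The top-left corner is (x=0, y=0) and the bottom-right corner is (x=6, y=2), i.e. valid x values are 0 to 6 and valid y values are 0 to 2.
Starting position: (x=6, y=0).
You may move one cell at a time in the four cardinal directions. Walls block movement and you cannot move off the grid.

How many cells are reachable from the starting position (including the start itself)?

Answer: Reachable cells: 17

Derivation:
BFS flood-fill from (x=6, y=0):
  Distance 0: (x=6, y=0)
  Distance 1: (x=5, y=0), (x=6, y=1)
  Distance 2: (x=4, y=0), (x=5, y=1), (x=6, y=2)
  Distance 3: (x=3, y=0), (x=5, y=2)
  Distance 4: (x=2, y=0)
  Distance 5: (x=1, y=0), (x=2, y=1)
  Distance 6: (x=0, y=0), (x=2, y=2)
  Distance 7: (x=0, y=1), (x=1, y=2), (x=3, y=2)
  Distance 8: (x=0, y=2)
Total reachable: 17 (grid has 17 open cells total)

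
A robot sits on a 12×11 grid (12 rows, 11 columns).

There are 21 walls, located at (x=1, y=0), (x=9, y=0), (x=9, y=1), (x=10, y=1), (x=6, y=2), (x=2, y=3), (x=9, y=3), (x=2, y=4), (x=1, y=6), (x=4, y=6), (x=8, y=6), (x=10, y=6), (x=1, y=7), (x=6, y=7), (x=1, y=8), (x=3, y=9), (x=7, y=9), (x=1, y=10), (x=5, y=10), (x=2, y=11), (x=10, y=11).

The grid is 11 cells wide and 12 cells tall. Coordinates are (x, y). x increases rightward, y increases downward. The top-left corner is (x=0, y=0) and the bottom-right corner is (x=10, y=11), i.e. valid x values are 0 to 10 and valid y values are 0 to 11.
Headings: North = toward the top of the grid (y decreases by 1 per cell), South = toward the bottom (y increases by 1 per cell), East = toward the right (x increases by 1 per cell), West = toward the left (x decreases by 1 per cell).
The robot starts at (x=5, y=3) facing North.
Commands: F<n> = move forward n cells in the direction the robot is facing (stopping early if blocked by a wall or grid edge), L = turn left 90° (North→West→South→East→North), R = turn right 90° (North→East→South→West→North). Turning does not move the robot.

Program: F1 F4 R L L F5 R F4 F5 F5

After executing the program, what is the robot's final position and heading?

Answer: Final position: (x=2, y=0), facing North

Derivation:
Start: (x=5, y=3), facing North
  F1: move forward 1, now at (x=5, y=2)
  F4: move forward 2/4 (blocked), now at (x=5, y=0)
  R: turn right, now facing East
  L: turn left, now facing North
  L: turn left, now facing West
  F5: move forward 3/5 (blocked), now at (x=2, y=0)
  R: turn right, now facing North
  F4: move forward 0/4 (blocked), now at (x=2, y=0)
  F5: move forward 0/5 (blocked), now at (x=2, y=0)
  F5: move forward 0/5 (blocked), now at (x=2, y=0)
Final: (x=2, y=0), facing North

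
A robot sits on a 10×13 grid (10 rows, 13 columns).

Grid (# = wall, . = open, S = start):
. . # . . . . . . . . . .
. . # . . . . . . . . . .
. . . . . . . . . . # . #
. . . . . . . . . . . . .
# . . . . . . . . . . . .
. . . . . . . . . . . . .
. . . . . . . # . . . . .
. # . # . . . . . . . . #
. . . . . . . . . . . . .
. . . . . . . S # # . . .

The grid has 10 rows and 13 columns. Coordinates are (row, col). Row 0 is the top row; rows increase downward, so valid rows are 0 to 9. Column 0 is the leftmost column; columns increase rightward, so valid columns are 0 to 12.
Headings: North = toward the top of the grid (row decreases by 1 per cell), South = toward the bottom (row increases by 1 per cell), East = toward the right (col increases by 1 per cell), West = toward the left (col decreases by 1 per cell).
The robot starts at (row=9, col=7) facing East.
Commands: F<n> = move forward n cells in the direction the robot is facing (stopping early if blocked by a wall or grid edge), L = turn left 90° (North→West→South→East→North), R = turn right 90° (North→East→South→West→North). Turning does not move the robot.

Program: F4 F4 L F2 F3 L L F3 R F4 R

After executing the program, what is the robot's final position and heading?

Start: (row=9, col=7), facing East
  F4: move forward 0/4 (blocked), now at (row=9, col=7)
  F4: move forward 0/4 (blocked), now at (row=9, col=7)
  L: turn left, now facing North
  F2: move forward 2, now at (row=7, col=7)
  F3: move forward 0/3 (blocked), now at (row=7, col=7)
  L: turn left, now facing West
  L: turn left, now facing South
  F3: move forward 2/3 (blocked), now at (row=9, col=7)
  R: turn right, now facing West
  F4: move forward 4, now at (row=9, col=3)
  R: turn right, now facing North
Final: (row=9, col=3), facing North

Answer: Final position: (row=9, col=3), facing North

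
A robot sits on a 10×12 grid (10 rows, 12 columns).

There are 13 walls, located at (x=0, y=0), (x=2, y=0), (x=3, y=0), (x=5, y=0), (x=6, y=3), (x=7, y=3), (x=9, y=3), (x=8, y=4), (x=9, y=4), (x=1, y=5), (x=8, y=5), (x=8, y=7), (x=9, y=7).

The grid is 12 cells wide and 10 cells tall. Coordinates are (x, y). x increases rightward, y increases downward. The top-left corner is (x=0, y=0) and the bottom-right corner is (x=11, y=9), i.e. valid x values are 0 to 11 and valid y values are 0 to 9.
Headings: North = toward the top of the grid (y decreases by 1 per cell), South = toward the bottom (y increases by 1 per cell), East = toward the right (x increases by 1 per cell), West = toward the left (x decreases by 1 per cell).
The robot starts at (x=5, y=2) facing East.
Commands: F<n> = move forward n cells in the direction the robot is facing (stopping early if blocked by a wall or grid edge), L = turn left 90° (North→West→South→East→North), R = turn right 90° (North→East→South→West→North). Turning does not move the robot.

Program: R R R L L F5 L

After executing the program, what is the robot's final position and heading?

Start: (x=5, y=2), facing East
  R: turn right, now facing South
  R: turn right, now facing West
  R: turn right, now facing North
  L: turn left, now facing West
  L: turn left, now facing South
  F5: move forward 5, now at (x=5, y=7)
  L: turn left, now facing East
Final: (x=5, y=7), facing East

Answer: Final position: (x=5, y=7), facing East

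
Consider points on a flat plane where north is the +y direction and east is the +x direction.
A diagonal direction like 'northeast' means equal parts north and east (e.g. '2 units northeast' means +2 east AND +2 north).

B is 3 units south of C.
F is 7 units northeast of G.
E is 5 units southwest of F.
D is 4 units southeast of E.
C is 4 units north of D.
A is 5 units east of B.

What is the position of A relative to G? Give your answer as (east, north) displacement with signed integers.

Place G at the origin (east=0, north=0).
  F is 7 units northeast of G: delta (east=+7, north=+7); F at (east=7, north=7).
  E is 5 units southwest of F: delta (east=-5, north=-5); E at (east=2, north=2).
  D is 4 units southeast of E: delta (east=+4, north=-4); D at (east=6, north=-2).
  C is 4 units north of D: delta (east=+0, north=+4); C at (east=6, north=2).
  B is 3 units south of C: delta (east=+0, north=-3); B at (east=6, north=-1).
  A is 5 units east of B: delta (east=+5, north=+0); A at (east=11, north=-1).
Therefore A relative to G: (east=11, north=-1).

Answer: A is at (east=11, north=-1) relative to G.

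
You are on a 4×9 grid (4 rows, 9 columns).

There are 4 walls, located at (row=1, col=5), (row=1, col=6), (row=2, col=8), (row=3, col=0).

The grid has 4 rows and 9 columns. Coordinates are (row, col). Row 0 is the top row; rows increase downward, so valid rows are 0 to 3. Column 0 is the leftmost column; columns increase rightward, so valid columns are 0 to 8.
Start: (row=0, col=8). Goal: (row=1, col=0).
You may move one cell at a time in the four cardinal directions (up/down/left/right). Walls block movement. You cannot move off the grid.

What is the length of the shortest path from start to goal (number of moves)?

BFS from (row=0, col=8) until reaching (row=1, col=0):
  Distance 0: (row=0, col=8)
  Distance 1: (row=0, col=7), (row=1, col=8)
  Distance 2: (row=0, col=6), (row=1, col=7)
  Distance 3: (row=0, col=5), (row=2, col=7)
  Distance 4: (row=0, col=4), (row=2, col=6), (row=3, col=7)
  Distance 5: (row=0, col=3), (row=1, col=4), (row=2, col=5), (row=3, col=6), (row=3, col=8)
  Distance 6: (row=0, col=2), (row=1, col=3), (row=2, col=4), (row=3, col=5)
  Distance 7: (row=0, col=1), (row=1, col=2), (row=2, col=3), (row=3, col=4)
  Distance 8: (row=0, col=0), (row=1, col=1), (row=2, col=2), (row=3, col=3)
  Distance 9: (row=1, col=0), (row=2, col=1), (row=3, col=2)  <- goal reached here
One shortest path (9 moves): (row=0, col=8) -> (row=0, col=7) -> (row=0, col=6) -> (row=0, col=5) -> (row=0, col=4) -> (row=0, col=3) -> (row=0, col=2) -> (row=0, col=1) -> (row=0, col=0) -> (row=1, col=0)

Answer: Shortest path length: 9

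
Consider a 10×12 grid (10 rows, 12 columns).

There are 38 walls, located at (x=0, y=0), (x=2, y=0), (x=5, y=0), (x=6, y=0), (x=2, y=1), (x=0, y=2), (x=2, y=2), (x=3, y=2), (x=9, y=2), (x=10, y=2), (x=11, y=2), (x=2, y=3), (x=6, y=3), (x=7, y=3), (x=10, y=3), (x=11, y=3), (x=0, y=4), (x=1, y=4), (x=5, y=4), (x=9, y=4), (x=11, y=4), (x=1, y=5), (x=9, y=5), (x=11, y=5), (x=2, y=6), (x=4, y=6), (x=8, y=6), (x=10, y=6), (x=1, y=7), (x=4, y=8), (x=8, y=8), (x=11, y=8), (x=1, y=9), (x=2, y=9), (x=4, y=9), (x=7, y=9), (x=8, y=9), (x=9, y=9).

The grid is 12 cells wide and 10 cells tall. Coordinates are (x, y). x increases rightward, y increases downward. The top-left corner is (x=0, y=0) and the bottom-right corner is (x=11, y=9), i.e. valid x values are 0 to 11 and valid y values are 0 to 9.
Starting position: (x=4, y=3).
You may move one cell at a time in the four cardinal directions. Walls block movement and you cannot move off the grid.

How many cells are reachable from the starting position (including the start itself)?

Answer: Reachable cells: 74

Derivation:
BFS flood-fill from (x=4, y=3):
  Distance 0: (x=4, y=3)
  Distance 1: (x=4, y=2), (x=3, y=3), (x=5, y=3), (x=4, y=4)
  Distance 2: (x=4, y=1), (x=5, y=2), (x=3, y=4), (x=4, y=5)
  Distance 3: (x=4, y=0), (x=3, y=1), (x=5, y=1), (x=6, y=2), (x=2, y=4), (x=3, y=5), (x=5, y=5)
  Distance 4: (x=3, y=0), (x=6, y=1), (x=7, y=2), (x=2, y=5), (x=6, y=5), (x=3, y=6), (x=5, y=6)
  Distance 5: (x=7, y=1), (x=8, y=2), (x=6, y=4), (x=7, y=5), (x=6, y=6), (x=3, y=7), (x=5, y=7)
  Distance 6: (x=7, y=0), (x=8, y=1), (x=8, y=3), (x=7, y=4), (x=8, y=5), (x=7, y=6), (x=2, y=7), (x=4, y=7), (x=6, y=7), (x=3, y=8), (x=5, y=8)
  Distance 7: (x=8, y=0), (x=9, y=1), (x=9, y=3), (x=8, y=4), (x=7, y=7), (x=2, y=8), (x=6, y=8), (x=3, y=9), (x=5, y=9)
  Distance 8: (x=9, y=0), (x=10, y=1), (x=8, y=7), (x=1, y=8), (x=7, y=8), (x=6, y=9)
  Distance 9: (x=10, y=0), (x=11, y=1), (x=9, y=7), (x=0, y=8)
  Distance 10: (x=11, y=0), (x=9, y=6), (x=0, y=7), (x=10, y=7), (x=9, y=8), (x=0, y=9)
  Distance 11: (x=0, y=6), (x=11, y=7), (x=10, y=8)
  Distance 12: (x=0, y=5), (x=1, y=6), (x=11, y=6), (x=10, y=9)
  Distance 13: (x=11, y=9)
Total reachable: 74 (grid has 82 open cells total)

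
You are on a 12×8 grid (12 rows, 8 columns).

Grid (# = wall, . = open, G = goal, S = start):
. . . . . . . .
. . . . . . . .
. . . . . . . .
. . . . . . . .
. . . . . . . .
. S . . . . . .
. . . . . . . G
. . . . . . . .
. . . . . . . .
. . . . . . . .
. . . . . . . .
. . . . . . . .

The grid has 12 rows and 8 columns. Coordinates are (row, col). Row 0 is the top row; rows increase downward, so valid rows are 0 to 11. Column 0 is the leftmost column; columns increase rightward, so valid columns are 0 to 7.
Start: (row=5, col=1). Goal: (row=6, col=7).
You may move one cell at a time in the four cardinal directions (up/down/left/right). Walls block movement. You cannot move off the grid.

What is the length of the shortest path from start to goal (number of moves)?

BFS from (row=5, col=1) until reaching (row=6, col=7):
  Distance 0: (row=5, col=1)
  Distance 1: (row=4, col=1), (row=5, col=0), (row=5, col=2), (row=6, col=1)
  Distance 2: (row=3, col=1), (row=4, col=0), (row=4, col=2), (row=5, col=3), (row=6, col=0), (row=6, col=2), (row=7, col=1)
  Distance 3: (row=2, col=1), (row=3, col=0), (row=3, col=2), (row=4, col=3), (row=5, col=4), (row=6, col=3), (row=7, col=0), (row=7, col=2), (row=8, col=1)
  Distance 4: (row=1, col=1), (row=2, col=0), (row=2, col=2), (row=3, col=3), (row=4, col=4), (row=5, col=5), (row=6, col=4), (row=7, col=3), (row=8, col=0), (row=8, col=2), (row=9, col=1)
  Distance 5: (row=0, col=1), (row=1, col=0), (row=1, col=2), (row=2, col=3), (row=3, col=4), (row=4, col=5), (row=5, col=6), (row=6, col=5), (row=7, col=4), (row=8, col=3), (row=9, col=0), (row=9, col=2), (row=10, col=1)
  Distance 6: (row=0, col=0), (row=0, col=2), (row=1, col=3), (row=2, col=4), (row=3, col=5), (row=4, col=6), (row=5, col=7), (row=6, col=6), (row=7, col=5), (row=8, col=4), (row=9, col=3), (row=10, col=0), (row=10, col=2), (row=11, col=1)
  Distance 7: (row=0, col=3), (row=1, col=4), (row=2, col=5), (row=3, col=6), (row=4, col=7), (row=6, col=7), (row=7, col=6), (row=8, col=5), (row=9, col=4), (row=10, col=3), (row=11, col=0), (row=11, col=2)  <- goal reached here
One shortest path (7 moves): (row=5, col=1) -> (row=5, col=2) -> (row=5, col=3) -> (row=5, col=4) -> (row=5, col=5) -> (row=5, col=6) -> (row=5, col=7) -> (row=6, col=7)

Answer: Shortest path length: 7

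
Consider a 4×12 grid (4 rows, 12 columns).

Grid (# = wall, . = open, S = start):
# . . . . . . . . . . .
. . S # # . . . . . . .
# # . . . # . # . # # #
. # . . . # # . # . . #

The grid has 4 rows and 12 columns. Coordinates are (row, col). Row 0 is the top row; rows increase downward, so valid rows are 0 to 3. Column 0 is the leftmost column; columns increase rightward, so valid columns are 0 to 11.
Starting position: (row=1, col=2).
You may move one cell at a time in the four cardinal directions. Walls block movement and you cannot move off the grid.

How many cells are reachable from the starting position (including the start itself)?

Answer: Reachable cells: 29

Derivation:
BFS flood-fill from (row=1, col=2):
  Distance 0: (row=1, col=2)
  Distance 1: (row=0, col=2), (row=1, col=1), (row=2, col=2)
  Distance 2: (row=0, col=1), (row=0, col=3), (row=1, col=0), (row=2, col=3), (row=3, col=2)
  Distance 3: (row=0, col=4), (row=2, col=4), (row=3, col=3)
  Distance 4: (row=0, col=5), (row=3, col=4)
  Distance 5: (row=0, col=6), (row=1, col=5)
  Distance 6: (row=0, col=7), (row=1, col=6)
  Distance 7: (row=0, col=8), (row=1, col=7), (row=2, col=6)
  Distance 8: (row=0, col=9), (row=1, col=8)
  Distance 9: (row=0, col=10), (row=1, col=9), (row=2, col=8)
  Distance 10: (row=0, col=11), (row=1, col=10)
  Distance 11: (row=1, col=11)
Total reachable: 29 (grid has 33 open cells total)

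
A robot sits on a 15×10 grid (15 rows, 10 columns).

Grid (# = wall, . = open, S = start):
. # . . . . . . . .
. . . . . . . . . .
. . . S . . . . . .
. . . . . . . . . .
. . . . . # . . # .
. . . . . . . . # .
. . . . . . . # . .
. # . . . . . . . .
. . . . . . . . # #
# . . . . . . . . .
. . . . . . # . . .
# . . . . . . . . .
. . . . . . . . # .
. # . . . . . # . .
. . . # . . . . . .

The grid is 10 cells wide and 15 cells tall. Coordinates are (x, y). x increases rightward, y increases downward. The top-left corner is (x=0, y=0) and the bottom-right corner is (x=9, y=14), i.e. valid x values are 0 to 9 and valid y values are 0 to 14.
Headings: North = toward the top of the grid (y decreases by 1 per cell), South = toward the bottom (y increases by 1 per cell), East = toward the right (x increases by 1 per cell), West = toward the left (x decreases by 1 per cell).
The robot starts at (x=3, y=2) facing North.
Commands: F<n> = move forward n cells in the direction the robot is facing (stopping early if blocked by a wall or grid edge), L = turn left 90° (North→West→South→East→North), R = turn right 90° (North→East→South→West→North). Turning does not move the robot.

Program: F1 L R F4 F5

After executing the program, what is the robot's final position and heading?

Answer: Final position: (x=3, y=0), facing North

Derivation:
Start: (x=3, y=2), facing North
  F1: move forward 1, now at (x=3, y=1)
  L: turn left, now facing West
  R: turn right, now facing North
  F4: move forward 1/4 (blocked), now at (x=3, y=0)
  F5: move forward 0/5 (blocked), now at (x=3, y=0)
Final: (x=3, y=0), facing North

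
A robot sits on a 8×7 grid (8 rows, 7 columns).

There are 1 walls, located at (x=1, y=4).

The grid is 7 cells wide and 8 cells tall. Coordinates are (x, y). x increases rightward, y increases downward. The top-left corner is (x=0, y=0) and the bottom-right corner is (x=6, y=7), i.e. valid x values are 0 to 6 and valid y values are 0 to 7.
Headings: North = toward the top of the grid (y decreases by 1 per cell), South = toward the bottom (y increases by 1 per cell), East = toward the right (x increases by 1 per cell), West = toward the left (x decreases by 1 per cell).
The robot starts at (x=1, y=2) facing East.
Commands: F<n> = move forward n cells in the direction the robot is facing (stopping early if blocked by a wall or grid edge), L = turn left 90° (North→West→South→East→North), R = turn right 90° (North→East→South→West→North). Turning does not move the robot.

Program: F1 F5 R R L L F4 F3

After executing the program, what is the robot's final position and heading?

Start: (x=1, y=2), facing East
  F1: move forward 1, now at (x=2, y=2)
  F5: move forward 4/5 (blocked), now at (x=6, y=2)
  R: turn right, now facing South
  R: turn right, now facing West
  L: turn left, now facing South
  L: turn left, now facing East
  F4: move forward 0/4 (blocked), now at (x=6, y=2)
  F3: move forward 0/3 (blocked), now at (x=6, y=2)
Final: (x=6, y=2), facing East

Answer: Final position: (x=6, y=2), facing East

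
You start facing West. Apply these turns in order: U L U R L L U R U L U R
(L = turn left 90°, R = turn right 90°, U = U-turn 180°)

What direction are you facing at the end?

Answer: Final heading: North

Derivation:
Start: West
  U (U-turn (180°)) -> East
  L (left (90° counter-clockwise)) -> North
  U (U-turn (180°)) -> South
  R (right (90° clockwise)) -> West
  L (left (90° counter-clockwise)) -> South
  L (left (90° counter-clockwise)) -> East
  U (U-turn (180°)) -> West
  R (right (90° clockwise)) -> North
  U (U-turn (180°)) -> South
  L (left (90° counter-clockwise)) -> East
  U (U-turn (180°)) -> West
  R (right (90° clockwise)) -> North
Final: North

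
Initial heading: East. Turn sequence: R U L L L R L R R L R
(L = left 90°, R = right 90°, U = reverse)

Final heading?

Answer: Final heading: West

Derivation:
Start: East
  R (right (90° clockwise)) -> South
  U (U-turn (180°)) -> North
  L (left (90° counter-clockwise)) -> West
  L (left (90° counter-clockwise)) -> South
  L (left (90° counter-clockwise)) -> East
  R (right (90° clockwise)) -> South
  L (left (90° counter-clockwise)) -> East
  R (right (90° clockwise)) -> South
  R (right (90° clockwise)) -> West
  L (left (90° counter-clockwise)) -> South
  R (right (90° clockwise)) -> West
Final: West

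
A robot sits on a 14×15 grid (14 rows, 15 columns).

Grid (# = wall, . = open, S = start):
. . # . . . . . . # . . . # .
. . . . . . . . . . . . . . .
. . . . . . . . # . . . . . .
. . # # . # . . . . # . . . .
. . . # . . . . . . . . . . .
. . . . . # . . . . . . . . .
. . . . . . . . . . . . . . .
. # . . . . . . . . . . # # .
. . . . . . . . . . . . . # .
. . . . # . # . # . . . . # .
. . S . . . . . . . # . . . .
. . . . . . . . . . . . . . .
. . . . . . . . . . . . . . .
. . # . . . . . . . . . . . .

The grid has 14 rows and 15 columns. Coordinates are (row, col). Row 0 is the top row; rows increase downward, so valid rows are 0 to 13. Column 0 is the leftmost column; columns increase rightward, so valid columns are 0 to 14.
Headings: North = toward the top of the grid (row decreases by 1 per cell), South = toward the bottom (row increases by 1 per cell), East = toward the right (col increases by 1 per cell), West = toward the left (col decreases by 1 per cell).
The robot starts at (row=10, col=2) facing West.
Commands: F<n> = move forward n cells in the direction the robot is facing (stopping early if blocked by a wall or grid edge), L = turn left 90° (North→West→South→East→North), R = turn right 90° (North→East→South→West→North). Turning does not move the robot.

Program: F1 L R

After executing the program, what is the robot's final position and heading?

Answer: Final position: (row=10, col=1), facing West

Derivation:
Start: (row=10, col=2), facing West
  F1: move forward 1, now at (row=10, col=1)
  L: turn left, now facing South
  R: turn right, now facing West
Final: (row=10, col=1), facing West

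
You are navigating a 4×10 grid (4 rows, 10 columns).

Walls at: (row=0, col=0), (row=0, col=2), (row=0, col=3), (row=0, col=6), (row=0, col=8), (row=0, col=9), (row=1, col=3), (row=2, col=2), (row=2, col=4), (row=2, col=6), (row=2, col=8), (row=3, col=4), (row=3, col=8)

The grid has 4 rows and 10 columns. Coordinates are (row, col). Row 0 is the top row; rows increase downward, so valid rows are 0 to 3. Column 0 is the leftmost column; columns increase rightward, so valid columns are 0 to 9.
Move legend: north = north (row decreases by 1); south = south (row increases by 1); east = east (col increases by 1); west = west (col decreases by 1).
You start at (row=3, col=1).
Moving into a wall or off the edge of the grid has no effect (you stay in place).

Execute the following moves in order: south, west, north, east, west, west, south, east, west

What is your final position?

Answer: Final position: (row=3, col=0)

Derivation:
Start: (row=3, col=1)
  south (south): blocked, stay at (row=3, col=1)
  west (west): (row=3, col=1) -> (row=3, col=0)
  north (north): (row=3, col=0) -> (row=2, col=0)
  east (east): (row=2, col=0) -> (row=2, col=1)
  west (west): (row=2, col=1) -> (row=2, col=0)
  west (west): blocked, stay at (row=2, col=0)
  south (south): (row=2, col=0) -> (row=3, col=0)
  east (east): (row=3, col=0) -> (row=3, col=1)
  west (west): (row=3, col=1) -> (row=3, col=0)
Final: (row=3, col=0)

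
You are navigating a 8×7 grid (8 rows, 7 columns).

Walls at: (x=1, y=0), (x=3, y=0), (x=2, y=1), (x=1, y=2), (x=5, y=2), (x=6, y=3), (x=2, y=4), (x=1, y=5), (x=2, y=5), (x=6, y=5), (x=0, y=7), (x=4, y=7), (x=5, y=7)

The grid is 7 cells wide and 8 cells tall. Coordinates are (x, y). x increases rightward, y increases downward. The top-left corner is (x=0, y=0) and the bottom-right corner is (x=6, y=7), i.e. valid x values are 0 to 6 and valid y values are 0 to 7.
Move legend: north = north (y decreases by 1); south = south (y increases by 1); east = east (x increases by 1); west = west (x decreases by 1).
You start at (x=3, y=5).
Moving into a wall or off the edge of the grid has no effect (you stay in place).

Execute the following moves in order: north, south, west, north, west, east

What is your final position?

Answer: Final position: (x=4, y=4)

Derivation:
Start: (x=3, y=5)
  north (north): (x=3, y=5) -> (x=3, y=4)
  south (south): (x=3, y=4) -> (x=3, y=5)
  west (west): blocked, stay at (x=3, y=5)
  north (north): (x=3, y=5) -> (x=3, y=4)
  west (west): blocked, stay at (x=3, y=4)
  east (east): (x=3, y=4) -> (x=4, y=4)
Final: (x=4, y=4)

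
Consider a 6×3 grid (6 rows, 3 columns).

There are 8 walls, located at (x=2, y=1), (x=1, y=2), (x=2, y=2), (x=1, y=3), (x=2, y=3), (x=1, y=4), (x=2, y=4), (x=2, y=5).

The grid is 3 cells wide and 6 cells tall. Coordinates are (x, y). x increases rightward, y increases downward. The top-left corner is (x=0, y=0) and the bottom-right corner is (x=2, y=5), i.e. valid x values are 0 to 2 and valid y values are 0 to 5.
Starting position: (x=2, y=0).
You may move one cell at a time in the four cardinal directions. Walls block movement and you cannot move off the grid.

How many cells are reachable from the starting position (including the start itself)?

BFS flood-fill from (x=2, y=0):
  Distance 0: (x=2, y=0)
  Distance 1: (x=1, y=0)
  Distance 2: (x=0, y=0), (x=1, y=1)
  Distance 3: (x=0, y=1)
  Distance 4: (x=0, y=2)
  Distance 5: (x=0, y=3)
  Distance 6: (x=0, y=4)
  Distance 7: (x=0, y=5)
  Distance 8: (x=1, y=5)
Total reachable: 10 (grid has 10 open cells total)

Answer: Reachable cells: 10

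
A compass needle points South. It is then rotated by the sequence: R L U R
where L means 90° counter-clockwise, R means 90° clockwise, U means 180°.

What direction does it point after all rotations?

Start: South
  R (right (90° clockwise)) -> West
  L (left (90° counter-clockwise)) -> South
  U (U-turn (180°)) -> North
  R (right (90° clockwise)) -> East
Final: East

Answer: Final heading: East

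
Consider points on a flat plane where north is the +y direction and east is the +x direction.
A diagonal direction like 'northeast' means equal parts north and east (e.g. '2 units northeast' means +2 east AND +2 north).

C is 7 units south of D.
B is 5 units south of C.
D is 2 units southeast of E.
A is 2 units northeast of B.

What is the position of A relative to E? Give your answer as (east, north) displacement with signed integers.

Answer: A is at (east=4, north=-12) relative to E.

Derivation:
Place E at the origin (east=0, north=0).
  D is 2 units southeast of E: delta (east=+2, north=-2); D at (east=2, north=-2).
  C is 7 units south of D: delta (east=+0, north=-7); C at (east=2, north=-9).
  B is 5 units south of C: delta (east=+0, north=-5); B at (east=2, north=-14).
  A is 2 units northeast of B: delta (east=+2, north=+2); A at (east=4, north=-12).
Therefore A relative to E: (east=4, north=-12).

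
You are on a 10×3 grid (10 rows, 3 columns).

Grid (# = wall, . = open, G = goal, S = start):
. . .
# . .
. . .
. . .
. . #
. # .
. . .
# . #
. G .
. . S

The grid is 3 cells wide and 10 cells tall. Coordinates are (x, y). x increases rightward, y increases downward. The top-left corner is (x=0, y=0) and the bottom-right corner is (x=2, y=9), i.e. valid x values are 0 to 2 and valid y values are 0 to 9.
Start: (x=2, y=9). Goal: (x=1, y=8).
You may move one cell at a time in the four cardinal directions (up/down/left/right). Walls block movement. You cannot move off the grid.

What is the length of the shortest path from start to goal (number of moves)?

BFS from (x=2, y=9) until reaching (x=1, y=8):
  Distance 0: (x=2, y=9)
  Distance 1: (x=2, y=8), (x=1, y=9)
  Distance 2: (x=1, y=8), (x=0, y=9)  <- goal reached here
One shortest path (2 moves): (x=2, y=9) -> (x=1, y=9) -> (x=1, y=8)

Answer: Shortest path length: 2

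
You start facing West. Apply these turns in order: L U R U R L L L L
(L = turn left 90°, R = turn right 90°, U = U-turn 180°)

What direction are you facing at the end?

Start: West
  L (left (90° counter-clockwise)) -> South
  U (U-turn (180°)) -> North
  R (right (90° clockwise)) -> East
  U (U-turn (180°)) -> West
  R (right (90° clockwise)) -> North
  L (left (90° counter-clockwise)) -> West
  L (left (90° counter-clockwise)) -> South
  L (left (90° counter-clockwise)) -> East
  L (left (90° counter-clockwise)) -> North
Final: North

Answer: Final heading: North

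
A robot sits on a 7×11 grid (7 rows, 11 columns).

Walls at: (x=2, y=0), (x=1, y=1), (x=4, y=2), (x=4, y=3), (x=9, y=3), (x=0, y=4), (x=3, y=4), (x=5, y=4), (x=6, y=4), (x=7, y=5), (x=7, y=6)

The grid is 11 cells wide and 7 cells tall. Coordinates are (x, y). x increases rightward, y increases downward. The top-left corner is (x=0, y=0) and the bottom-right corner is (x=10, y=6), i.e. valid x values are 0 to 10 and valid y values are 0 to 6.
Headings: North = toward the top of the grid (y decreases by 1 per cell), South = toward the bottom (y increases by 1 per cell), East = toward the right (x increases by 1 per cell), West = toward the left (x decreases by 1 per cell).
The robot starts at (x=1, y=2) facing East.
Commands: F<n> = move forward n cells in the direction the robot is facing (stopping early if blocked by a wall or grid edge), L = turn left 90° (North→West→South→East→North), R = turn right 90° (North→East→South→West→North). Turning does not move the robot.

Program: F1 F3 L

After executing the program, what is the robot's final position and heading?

Answer: Final position: (x=3, y=2), facing North

Derivation:
Start: (x=1, y=2), facing East
  F1: move forward 1, now at (x=2, y=2)
  F3: move forward 1/3 (blocked), now at (x=3, y=2)
  L: turn left, now facing North
Final: (x=3, y=2), facing North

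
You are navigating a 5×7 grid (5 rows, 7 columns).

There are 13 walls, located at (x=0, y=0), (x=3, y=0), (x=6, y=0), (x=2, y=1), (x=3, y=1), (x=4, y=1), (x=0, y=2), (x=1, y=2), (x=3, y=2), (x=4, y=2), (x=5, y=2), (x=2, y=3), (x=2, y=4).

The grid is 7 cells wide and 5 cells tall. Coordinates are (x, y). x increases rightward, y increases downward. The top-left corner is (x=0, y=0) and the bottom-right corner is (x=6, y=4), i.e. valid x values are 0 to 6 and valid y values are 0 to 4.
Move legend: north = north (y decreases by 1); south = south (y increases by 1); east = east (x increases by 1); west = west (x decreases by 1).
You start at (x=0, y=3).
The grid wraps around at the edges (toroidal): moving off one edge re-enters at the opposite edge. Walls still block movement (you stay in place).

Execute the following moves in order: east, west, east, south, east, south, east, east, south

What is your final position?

Start: (x=0, y=3)
  east (east): (x=0, y=3) -> (x=1, y=3)
  west (west): (x=1, y=3) -> (x=0, y=3)
  east (east): (x=0, y=3) -> (x=1, y=3)
  south (south): (x=1, y=3) -> (x=1, y=4)
  east (east): blocked, stay at (x=1, y=4)
  south (south): (x=1, y=4) -> (x=1, y=0)
  east (east): (x=1, y=0) -> (x=2, y=0)
  east (east): blocked, stay at (x=2, y=0)
  south (south): blocked, stay at (x=2, y=0)
Final: (x=2, y=0)

Answer: Final position: (x=2, y=0)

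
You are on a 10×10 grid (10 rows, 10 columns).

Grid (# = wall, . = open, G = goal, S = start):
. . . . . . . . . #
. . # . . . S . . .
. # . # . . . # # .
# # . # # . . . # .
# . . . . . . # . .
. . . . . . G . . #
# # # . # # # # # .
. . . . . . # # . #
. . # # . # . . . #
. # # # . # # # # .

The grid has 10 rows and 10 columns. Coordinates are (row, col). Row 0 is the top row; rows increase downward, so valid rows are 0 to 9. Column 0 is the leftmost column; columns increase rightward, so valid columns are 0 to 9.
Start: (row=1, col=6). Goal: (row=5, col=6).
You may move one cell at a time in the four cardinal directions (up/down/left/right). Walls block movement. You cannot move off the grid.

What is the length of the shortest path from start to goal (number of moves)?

BFS from (row=1, col=6) until reaching (row=5, col=6):
  Distance 0: (row=1, col=6)
  Distance 1: (row=0, col=6), (row=1, col=5), (row=1, col=7), (row=2, col=6)
  Distance 2: (row=0, col=5), (row=0, col=7), (row=1, col=4), (row=1, col=8), (row=2, col=5), (row=3, col=6)
  Distance 3: (row=0, col=4), (row=0, col=8), (row=1, col=3), (row=1, col=9), (row=2, col=4), (row=3, col=5), (row=3, col=7), (row=4, col=6)
  Distance 4: (row=0, col=3), (row=2, col=9), (row=4, col=5), (row=5, col=6)  <- goal reached here
One shortest path (4 moves): (row=1, col=6) -> (row=2, col=6) -> (row=3, col=6) -> (row=4, col=6) -> (row=5, col=6)

Answer: Shortest path length: 4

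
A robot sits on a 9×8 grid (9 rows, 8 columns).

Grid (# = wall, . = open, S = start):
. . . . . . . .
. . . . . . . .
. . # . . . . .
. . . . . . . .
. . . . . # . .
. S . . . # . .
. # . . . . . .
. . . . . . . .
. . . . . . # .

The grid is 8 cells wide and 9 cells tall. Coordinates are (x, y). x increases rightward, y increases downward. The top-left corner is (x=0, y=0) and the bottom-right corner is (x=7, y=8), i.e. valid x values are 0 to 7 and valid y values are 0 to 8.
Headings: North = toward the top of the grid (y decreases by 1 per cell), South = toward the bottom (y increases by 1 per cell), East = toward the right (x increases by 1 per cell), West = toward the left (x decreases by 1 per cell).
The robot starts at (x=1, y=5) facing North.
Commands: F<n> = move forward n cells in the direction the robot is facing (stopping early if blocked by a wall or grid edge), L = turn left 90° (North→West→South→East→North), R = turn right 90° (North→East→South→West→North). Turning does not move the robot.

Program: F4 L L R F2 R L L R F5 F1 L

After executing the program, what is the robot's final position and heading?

Answer: Final position: (x=0, y=1), facing South

Derivation:
Start: (x=1, y=5), facing North
  F4: move forward 4, now at (x=1, y=1)
  L: turn left, now facing West
  L: turn left, now facing South
  R: turn right, now facing West
  F2: move forward 1/2 (blocked), now at (x=0, y=1)
  R: turn right, now facing North
  L: turn left, now facing West
  L: turn left, now facing South
  R: turn right, now facing West
  F5: move forward 0/5 (blocked), now at (x=0, y=1)
  F1: move forward 0/1 (blocked), now at (x=0, y=1)
  L: turn left, now facing South
Final: (x=0, y=1), facing South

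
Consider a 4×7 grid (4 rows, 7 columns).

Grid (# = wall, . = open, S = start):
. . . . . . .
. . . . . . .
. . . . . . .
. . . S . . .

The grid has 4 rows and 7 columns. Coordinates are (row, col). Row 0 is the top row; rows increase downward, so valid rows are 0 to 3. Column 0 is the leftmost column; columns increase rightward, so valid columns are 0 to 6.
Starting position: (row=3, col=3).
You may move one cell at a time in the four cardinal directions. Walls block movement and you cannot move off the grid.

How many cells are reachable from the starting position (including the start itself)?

BFS flood-fill from (row=3, col=3):
  Distance 0: (row=3, col=3)
  Distance 1: (row=2, col=3), (row=3, col=2), (row=3, col=4)
  Distance 2: (row=1, col=3), (row=2, col=2), (row=2, col=4), (row=3, col=1), (row=3, col=5)
  Distance 3: (row=0, col=3), (row=1, col=2), (row=1, col=4), (row=2, col=1), (row=2, col=5), (row=3, col=0), (row=3, col=6)
  Distance 4: (row=0, col=2), (row=0, col=4), (row=1, col=1), (row=1, col=5), (row=2, col=0), (row=2, col=6)
  Distance 5: (row=0, col=1), (row=0, col=5), (row=1, col=0), (row=1, col=6)
  Distance 6: (row=0, col=0), (row=0, col=6)
Total reachable: 28 (grid has 28 open cells total)

Answer: Reachable cells: 28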